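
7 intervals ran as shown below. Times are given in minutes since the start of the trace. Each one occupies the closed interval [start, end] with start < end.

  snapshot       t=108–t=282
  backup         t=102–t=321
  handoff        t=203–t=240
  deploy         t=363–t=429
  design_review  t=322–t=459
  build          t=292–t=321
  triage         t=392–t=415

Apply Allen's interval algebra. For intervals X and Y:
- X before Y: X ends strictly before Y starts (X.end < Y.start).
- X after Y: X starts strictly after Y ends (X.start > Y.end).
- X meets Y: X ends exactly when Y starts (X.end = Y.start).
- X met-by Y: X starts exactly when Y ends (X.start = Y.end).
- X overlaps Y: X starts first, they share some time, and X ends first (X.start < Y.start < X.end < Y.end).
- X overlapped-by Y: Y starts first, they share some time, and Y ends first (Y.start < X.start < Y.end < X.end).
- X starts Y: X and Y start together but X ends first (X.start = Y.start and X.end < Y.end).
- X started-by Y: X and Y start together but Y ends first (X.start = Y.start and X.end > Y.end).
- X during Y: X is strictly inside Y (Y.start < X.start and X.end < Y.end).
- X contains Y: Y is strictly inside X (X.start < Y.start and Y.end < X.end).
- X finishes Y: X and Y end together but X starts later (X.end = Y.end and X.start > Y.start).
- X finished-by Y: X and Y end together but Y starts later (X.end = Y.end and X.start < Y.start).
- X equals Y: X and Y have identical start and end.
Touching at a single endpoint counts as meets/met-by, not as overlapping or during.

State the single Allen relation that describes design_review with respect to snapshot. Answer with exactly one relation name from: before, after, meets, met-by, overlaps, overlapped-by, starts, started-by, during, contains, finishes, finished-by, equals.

design_review = [t=322, t=459]; snapshot = [t=108, t=282].
Compare endpoints: design_review.start > snapshot.start, design_review.start > snapshot.end, design_review.end > snapshot.start, design_review.end > snapshot.end.
That pattern is 'after'.

after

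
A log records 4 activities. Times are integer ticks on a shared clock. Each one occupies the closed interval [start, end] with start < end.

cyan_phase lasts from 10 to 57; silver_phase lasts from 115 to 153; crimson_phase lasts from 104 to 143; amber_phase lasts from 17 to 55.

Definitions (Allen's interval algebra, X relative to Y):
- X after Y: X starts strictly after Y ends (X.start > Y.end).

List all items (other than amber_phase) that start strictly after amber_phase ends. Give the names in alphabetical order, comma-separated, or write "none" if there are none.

Target amber_phase = [17, 55].
crimson_phase [104, 143] → after → yes.
cyan_phase [10, 57] → contains → no.
silver_phase [115, 153] → after → yes.
Result: crimson_phase, silver_phase.

crimson_phase, silver_phase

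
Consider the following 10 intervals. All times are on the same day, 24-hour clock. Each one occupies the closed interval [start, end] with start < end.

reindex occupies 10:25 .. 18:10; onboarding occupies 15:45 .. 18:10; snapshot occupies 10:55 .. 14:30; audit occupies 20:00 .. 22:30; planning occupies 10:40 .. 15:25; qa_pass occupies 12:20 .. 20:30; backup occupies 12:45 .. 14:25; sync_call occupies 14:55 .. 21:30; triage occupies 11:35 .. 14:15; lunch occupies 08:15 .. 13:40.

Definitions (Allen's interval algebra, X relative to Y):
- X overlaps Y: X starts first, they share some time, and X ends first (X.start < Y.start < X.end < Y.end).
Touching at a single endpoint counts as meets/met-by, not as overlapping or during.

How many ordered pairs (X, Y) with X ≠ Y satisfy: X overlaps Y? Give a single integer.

Checking all 90 ordered pairs for relation 'overlaps'; matching pairs in alphabetical order:
(lunch, backup): lunch overlaps backup ✓
(lunch, planning): lunch overlaps planning ✓
(lunch, qa_pass): lunch overlaps qa_pass ✓
(lunch, reindex): lunch overlaps reindex ✓
(lunch, snapshot): lunch overlaps snapshot ✓
(lunch, triage): lunch overlaps triage ✓
(planning, qa_pass): planning overlaps qa_pass ✓
(planning, sync_call): planning overlaps sync_call ✓
(qa_pass, audit): qa_pass overlaps audit ✓
(qa_pass, sync_call): qa_pass overlaps sync_call ✓
(reindex, qa_pass): reindex overlaps qa_pass ✓
(reindex, sync_call): reindex overlaps sync_call ✓
(snapshot, qa_pass): snapshot overlaps qa_pass ✓
(sync_call, audit): sync_call overlaps audit ✓
(triage, backup): triage overlaps backup ✓
(triage, qa_pass): triage overlaps qa_pass ✓
Count: 16.

16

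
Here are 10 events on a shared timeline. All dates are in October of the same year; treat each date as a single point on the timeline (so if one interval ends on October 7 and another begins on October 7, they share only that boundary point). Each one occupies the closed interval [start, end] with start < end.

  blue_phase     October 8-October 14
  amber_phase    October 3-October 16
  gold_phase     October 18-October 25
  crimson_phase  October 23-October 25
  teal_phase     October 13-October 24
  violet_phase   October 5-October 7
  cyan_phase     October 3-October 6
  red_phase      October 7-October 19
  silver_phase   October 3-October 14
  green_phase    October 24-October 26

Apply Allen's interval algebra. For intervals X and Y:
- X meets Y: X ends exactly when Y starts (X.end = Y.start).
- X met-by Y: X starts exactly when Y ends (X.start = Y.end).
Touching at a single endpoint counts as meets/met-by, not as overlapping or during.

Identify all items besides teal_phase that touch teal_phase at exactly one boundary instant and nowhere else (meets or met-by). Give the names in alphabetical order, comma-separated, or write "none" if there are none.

Target teal_phase = [October 13, October 24].
amber_phase [October 3, October 16] → overlaps → no.
blue_phase [October 8, October 14] → overlaps → no.
crimson_phase [October 23, October 25] → overlapped-by → no.
cyan_phase [October 3, October 6] → before → no.
gold_phase [October 18, October 25] → overlapped-by → no.
green_phase [October 24, October 26] → met-by → yes.
red_phase [October 7, October 19] → overlaps → no.
silver_phase [October 3, October 14] → overlaps → no.
violet_phase [October 5, October 7] → before → no.
Result: green_phase.

green_phase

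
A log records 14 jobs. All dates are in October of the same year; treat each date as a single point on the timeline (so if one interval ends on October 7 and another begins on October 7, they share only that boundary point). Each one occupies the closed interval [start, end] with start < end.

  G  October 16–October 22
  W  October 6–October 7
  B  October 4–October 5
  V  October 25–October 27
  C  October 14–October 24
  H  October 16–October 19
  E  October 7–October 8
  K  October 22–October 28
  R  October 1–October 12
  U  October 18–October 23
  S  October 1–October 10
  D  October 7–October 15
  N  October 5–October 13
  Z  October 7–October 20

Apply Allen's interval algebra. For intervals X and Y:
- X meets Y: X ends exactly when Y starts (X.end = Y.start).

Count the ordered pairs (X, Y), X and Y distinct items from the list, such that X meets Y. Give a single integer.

Checking all 182 ordered pairs for relation 'meets'; matching pairs in alphabetical order:
(B, N): B meets N ✓
(G, K): G meets K ✓
(W, D): W meets D ✓
(W, E): W meets E ✓
(W, Z): W meets Z ✓
Count: 5.

5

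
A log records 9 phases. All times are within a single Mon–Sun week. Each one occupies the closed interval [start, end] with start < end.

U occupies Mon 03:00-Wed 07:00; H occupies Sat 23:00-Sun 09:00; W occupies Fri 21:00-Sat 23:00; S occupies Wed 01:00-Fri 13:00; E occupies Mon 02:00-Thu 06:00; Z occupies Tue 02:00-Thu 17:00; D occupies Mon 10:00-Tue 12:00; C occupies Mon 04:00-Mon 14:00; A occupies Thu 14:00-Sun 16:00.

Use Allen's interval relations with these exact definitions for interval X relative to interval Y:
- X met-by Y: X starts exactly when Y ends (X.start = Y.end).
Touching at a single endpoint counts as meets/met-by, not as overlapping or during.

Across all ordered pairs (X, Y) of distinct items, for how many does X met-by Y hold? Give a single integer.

Checking all 72 ordered pairs for relation 'met-by'; matching pairs in alphabetical order:
(H, W): H met-by W ✓
Count: 1.

1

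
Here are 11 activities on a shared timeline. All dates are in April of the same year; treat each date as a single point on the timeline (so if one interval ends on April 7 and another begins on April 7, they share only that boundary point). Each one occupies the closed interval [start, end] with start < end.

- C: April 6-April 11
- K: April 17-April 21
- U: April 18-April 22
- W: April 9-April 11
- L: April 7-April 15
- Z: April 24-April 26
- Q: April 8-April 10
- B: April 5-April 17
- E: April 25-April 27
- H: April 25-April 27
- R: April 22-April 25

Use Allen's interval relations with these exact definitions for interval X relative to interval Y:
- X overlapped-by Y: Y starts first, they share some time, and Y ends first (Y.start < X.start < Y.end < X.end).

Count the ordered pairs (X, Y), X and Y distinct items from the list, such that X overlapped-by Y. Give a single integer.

Checking all 110 ordered pairs for relation 'overlapped-by'; matching pairs in alphabetical order:
(E, Z): E overlapped-by Z ✓
(H, Z): H overlapped-by Z ✓
(L, C): L overlapped-by C ✓
(U, K): U overlapped-by K ✓
(W, Q): W overlapped-by Q ✓
(Z, R): Z overlapped-by R ✓
Count: 6.

6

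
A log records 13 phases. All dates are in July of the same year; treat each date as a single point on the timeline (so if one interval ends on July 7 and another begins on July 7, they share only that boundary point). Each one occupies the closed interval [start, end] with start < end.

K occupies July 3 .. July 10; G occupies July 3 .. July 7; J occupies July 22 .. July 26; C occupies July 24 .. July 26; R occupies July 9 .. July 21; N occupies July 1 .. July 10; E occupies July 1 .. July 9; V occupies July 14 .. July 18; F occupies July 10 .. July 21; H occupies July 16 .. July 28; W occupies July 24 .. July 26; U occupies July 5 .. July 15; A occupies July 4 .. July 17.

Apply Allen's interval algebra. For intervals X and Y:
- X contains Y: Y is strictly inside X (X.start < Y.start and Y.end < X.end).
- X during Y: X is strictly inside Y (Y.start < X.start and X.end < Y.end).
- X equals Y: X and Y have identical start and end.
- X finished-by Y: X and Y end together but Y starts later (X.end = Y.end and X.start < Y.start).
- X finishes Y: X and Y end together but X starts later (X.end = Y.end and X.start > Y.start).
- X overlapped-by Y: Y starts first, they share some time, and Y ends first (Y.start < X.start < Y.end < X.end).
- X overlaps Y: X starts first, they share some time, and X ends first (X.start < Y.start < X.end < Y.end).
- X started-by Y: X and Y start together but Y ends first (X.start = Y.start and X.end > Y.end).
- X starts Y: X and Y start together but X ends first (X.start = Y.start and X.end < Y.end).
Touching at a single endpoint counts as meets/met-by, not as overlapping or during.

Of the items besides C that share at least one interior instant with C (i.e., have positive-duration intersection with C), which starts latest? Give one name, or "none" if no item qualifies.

W

Target C = [July 24, July 26].
A [July 4, July 17] → before → excluded.
E [July 1, July 9] → before → excluded.
F [July 10, July 21] → before → excluded.
G [July 3, July 7] → before → excluded.
H [July 16, July 28] → contains → candidate.
J [July 22, July 26] → finished-by → candidate.
K [July 3, July 10] → before → excluded.
N [July 1, July 10] → before → excluded.
R [July 9, July 21] → before → excluded.
U [July 5, July 15] → before → excluded.
V [July 14, July 18] → before → excluded.
W [July 24, July 26] → equals → candidate.
Among candidates, latest start is July 24 → W.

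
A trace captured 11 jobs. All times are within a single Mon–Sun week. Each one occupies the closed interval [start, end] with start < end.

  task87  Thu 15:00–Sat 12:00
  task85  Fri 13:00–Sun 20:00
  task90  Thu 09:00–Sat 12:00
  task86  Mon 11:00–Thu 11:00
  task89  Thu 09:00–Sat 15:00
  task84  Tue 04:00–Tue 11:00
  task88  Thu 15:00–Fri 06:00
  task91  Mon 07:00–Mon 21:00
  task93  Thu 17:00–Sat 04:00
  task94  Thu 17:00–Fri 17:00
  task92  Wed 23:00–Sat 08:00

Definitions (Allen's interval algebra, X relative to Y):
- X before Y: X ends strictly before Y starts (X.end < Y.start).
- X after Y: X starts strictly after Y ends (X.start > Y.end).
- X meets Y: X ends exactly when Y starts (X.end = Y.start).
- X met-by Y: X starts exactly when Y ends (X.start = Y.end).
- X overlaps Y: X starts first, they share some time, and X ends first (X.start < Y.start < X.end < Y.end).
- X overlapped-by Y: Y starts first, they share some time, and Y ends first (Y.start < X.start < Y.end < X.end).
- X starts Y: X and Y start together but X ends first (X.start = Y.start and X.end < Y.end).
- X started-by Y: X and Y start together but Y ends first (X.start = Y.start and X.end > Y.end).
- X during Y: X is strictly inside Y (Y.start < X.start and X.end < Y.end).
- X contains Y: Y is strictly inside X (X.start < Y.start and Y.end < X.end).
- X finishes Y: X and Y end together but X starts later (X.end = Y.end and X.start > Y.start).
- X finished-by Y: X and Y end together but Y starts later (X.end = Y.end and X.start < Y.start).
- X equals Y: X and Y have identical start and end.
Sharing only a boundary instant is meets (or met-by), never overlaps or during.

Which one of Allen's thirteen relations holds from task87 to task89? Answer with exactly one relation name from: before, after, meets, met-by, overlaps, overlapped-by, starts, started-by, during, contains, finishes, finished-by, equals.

task87 = [Thu 15:00, Sat 12:00]; task89 = [Thu 09:00, Sat 15:00].
Compare endpoints: task87.start > task89.start, task87.start < task89.end, task87.end > task89.start, task87.end < task89.end.
That pattern is 'during'.

during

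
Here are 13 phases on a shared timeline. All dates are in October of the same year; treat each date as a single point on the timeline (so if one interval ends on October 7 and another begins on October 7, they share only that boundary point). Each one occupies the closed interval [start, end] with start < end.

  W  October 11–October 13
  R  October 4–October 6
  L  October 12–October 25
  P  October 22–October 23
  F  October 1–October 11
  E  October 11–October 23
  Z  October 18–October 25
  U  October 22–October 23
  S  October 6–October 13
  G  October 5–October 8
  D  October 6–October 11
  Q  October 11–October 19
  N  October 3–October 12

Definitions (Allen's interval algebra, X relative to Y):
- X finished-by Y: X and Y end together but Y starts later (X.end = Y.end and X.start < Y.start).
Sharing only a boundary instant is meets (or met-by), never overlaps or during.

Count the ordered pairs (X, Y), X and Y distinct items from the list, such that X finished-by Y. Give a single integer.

5

Checking all 156 ordered pairs for relation 'finished-by'; matching pairs in alphabetical order:
(E, P): E finished-by P ✓
(E, U): E finished-by U ✓
(F, D): F finished-by D ✓
(L, Z): L finished-by Z ✓
(S, W): S finished-by W ✓
Count: 5.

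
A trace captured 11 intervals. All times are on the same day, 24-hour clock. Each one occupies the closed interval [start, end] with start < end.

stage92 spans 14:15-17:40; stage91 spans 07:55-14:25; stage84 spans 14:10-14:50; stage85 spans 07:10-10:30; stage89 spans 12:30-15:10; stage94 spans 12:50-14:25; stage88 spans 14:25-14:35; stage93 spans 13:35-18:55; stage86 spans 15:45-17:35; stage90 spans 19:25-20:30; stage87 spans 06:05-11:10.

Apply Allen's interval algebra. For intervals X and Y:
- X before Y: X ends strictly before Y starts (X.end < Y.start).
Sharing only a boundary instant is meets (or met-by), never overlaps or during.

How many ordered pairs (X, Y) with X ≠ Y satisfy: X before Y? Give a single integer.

Checking all 110 ordered pairs for relation 'before'; matching pairs in alphabetical order:
(stage84, stage86): stage84 before stage86 ✓
(stage84, stage90): stage84 before stage90 ✓
(stage85, stage84): stage85 before stage84 ✓
(stage85, stage86): stage85 before stage86 ✓
(stage85, stage88): stage85 before stage88 ✓
(stage85, stage89): stage85 before stage89 ✓
(stage85, stage90): stage85 before stage90 ✓
(stage85, stage92): stage85 before stage92 ✓
(stage85, stage93): stage85 before stage93 ✓
(stage85, stage94): stage85 before stage94 ✓
(stage86, stage90): stage86 before stage90 ✓
(stage87, stage84): stage87 before stage84 ✓
(stage87, stage86): stage87 before stage86 ✓
(stage87, stage88): stage87 before stage88 ✓
(stage87, stage89): stage87 before stage89 ✓
(stage87, stage90): stage87 before stage90 ✓
(stage87, stage92): stage87 before stage92 ✓
(stage87, stage93): stage87 before stage93 ✓
(stage87, stage94): stage87 before stage94 ✓
(stage88, stage86): stage88 before stage86 ✓
(stage88, stage90): stage88 before stage90 ✓
(stage89, stage86): stage89 before stage86 ✓
(stage89, stage90): stage89 before stage90 ✓
(stage91, stage86): stage91 before stage86 ✓
... plus 5 further pairs not listed.
Count: 29.

29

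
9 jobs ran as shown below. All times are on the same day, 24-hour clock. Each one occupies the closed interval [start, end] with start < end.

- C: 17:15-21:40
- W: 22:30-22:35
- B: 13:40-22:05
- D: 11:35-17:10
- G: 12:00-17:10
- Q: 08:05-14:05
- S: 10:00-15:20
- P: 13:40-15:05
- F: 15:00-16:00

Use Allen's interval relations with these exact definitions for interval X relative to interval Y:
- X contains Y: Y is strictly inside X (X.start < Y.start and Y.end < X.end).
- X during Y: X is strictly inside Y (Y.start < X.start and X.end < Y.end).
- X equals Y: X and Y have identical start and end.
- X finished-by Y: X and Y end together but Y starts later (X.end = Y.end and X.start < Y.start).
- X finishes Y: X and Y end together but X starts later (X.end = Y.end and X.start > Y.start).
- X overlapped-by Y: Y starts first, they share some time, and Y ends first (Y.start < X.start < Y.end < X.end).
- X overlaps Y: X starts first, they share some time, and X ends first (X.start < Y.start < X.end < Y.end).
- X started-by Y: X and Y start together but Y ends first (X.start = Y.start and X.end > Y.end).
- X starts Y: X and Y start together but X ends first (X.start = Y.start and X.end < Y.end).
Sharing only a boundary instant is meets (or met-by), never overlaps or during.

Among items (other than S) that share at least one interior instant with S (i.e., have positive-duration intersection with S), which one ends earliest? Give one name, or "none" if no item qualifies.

Q

Target S = [10:00, 15:20].
B [13:40, 22:05] → overlapped-by → candidate.
C [17:15, 21:40] → after → excluded.
D [11:35, 17:10] → overlapped-by → candidate.
F [15:00, 16:00] → overlapped-by → candidate.
G [12:00, 17:10] → overlapped-by → candidate.
P [13:40, 15:05] → during → candidate.
Q [08:05, 14:05] → overlaps → candidate.
W [22:30, 22:35] → after → excluded.
Among candidates, earliest end is 14:05 → Q.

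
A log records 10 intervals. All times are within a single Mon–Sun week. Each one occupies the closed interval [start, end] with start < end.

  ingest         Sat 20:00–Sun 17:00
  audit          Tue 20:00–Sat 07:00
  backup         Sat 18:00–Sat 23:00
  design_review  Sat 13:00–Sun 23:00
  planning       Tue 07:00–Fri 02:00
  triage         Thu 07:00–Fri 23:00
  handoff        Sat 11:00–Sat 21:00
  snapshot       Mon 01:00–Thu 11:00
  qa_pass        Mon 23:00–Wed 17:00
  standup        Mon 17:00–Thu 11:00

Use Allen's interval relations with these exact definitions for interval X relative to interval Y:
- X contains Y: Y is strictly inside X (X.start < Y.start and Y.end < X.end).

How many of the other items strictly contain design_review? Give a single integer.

0

Target design_review = [Sat 13:00, Sun 23:00].
audit [Tue 20:00, Sat 07:00] → before → no.
backup [Sat 18:00, Sat 23:00] → during → no.
handoff [Sat 11:00, Sat 21:00] → overlaps → no.
ingest [Sat 20:00, Sun 17:00] → during → no.
planning [Tue 07:00, Fri 02:00] → before → no.
qa_pass [Mon 23:00, Wed 17:00] → before → no.
snapshot [Mon 01:00, Thu 11:00] → before → no.
standup [Mon 17:00, Thu 11:00] → before → no.
triage [Thu 07:00, Fri 23:00] → before → no.
Total: 0.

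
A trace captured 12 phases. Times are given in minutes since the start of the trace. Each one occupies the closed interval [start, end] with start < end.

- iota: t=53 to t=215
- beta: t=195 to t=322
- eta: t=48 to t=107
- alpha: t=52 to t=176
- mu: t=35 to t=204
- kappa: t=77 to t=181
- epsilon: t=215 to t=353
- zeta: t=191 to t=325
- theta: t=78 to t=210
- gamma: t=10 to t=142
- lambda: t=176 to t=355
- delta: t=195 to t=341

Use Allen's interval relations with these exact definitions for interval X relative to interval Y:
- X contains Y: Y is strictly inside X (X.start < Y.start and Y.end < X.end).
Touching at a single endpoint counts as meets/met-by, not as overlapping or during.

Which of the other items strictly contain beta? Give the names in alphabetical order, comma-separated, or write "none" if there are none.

Target beta = [t=195, t=322].
alpha [t=52, t=176] → before → no.
delta [t=195, t=341] → started-by → no.
epsilon [t=215, t=353] → overlapped-by → no.
eta [t=48, t=107] → before → no.
gamma [t=10, t=142] → before → no.
iota [t=53, t=215] → overlaps → no.
kappa [t=77, t=181] → before → no.
lambda [t=176, t=355] → contains → yes.
mu [t=35, t=204] → overlaps → no.
theta [t=78, t=210] → overlaps → no.
zeta [t=191, t=325] → contains → yes.
Result: lambda, zeta.

lambda, zeta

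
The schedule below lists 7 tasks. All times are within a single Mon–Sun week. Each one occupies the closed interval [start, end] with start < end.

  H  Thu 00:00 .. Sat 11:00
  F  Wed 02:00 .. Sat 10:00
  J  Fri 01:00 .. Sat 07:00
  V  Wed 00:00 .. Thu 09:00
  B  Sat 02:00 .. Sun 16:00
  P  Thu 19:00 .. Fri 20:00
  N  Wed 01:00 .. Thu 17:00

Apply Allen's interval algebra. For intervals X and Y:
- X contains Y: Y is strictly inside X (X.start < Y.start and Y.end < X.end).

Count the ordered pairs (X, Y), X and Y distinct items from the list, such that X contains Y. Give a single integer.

Checking all 42 ordered pairs for relation 'contains'; matching pairs in alphabetical order:
(F, J): F contains J ✓
(F, P): F contains P ✓
(H, J): H contains J ✓
(H, P): H contains P ✓
Count: 4.

4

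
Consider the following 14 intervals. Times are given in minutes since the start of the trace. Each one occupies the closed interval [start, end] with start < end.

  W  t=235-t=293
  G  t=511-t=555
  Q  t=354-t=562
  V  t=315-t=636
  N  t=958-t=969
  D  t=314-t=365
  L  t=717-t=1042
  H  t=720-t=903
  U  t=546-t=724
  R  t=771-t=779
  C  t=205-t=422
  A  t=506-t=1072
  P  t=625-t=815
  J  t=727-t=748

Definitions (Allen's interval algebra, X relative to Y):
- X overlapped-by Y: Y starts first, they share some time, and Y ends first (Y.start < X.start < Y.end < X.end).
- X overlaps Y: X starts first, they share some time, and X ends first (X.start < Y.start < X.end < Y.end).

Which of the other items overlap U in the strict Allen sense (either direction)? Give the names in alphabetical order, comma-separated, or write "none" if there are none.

G, H, L, P, Q, V

Target U = [t=546, t=724].
A [t=506, t=1072] → contains → no.
C [t=205, t=422] → before → no.
D [t=314, t=365] → before → no.
G [t=511, t=555] → overlaps → yes.
H [t=720, t=903] → overlapped-by → yes.
J [t=727, t=748] → after → no.
L [t=717, t=1042] → overlapped-by → yes.
N [t=958, t=969] → after → no.
P [t=625, t=815] → overlapped-by → yes.
Q [t=354, t=562] → overlaps → yes.
R [t=771, t=779] → after → no.
V [t=315, t=636] → overlaps → yes.
W [t=235, t=293] → before → no.
Result: G, H, L, P, Q, V.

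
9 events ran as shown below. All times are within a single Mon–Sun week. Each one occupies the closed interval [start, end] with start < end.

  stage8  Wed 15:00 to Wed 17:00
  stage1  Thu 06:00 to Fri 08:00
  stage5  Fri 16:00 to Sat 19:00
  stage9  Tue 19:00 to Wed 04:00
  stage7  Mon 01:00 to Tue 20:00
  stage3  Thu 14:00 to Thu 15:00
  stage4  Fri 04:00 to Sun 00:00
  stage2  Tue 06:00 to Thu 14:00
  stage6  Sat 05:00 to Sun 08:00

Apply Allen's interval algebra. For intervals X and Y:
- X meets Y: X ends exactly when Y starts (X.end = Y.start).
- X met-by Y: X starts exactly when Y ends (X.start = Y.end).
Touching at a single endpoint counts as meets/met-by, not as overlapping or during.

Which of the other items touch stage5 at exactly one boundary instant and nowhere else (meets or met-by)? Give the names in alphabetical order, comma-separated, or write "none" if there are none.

none

Target stage5 = [Fri 16:00, Sat 19:00].
stage1 [Thu 06:00, Fri 08:00] → before → no.
stage2 [Tue 06:00, Thu 14:00] → before → no.
stage3 [Thu 14:00, Thu 15:00] → before → no.
stage4 [Fri 04:00, Sun 00:00] → contains → no.
stage6 [Sat 05:00, Sun 08:00] → overlapped-by → no.
stage7 [Mon 01:00, Tue 20:00] → before → no.
stage8 [Wed 15:00, Wed 17:00] → before → no.
stage9 [Tue 19:00, Wed 04:00] → before → no.
Result: none.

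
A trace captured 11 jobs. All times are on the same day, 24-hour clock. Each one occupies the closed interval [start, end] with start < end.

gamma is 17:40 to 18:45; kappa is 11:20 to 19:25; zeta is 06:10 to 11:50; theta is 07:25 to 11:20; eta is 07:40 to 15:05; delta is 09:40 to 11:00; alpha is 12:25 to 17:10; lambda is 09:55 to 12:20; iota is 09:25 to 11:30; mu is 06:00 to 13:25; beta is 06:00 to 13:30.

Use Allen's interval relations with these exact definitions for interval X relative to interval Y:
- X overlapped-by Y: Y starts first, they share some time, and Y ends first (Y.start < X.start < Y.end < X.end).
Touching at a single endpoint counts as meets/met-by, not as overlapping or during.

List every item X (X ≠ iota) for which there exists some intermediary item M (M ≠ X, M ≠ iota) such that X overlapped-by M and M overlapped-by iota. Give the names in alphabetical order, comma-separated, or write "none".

Target iota = [09:25, 11:30].
Intermediaries M with M overlapped-by iota: kappa, lambda.
Via kappa — items with X overlapped-by kappa: none.
Via lambda — items with X overlapped-by lambda: kappa.
Union: kappa.

kappa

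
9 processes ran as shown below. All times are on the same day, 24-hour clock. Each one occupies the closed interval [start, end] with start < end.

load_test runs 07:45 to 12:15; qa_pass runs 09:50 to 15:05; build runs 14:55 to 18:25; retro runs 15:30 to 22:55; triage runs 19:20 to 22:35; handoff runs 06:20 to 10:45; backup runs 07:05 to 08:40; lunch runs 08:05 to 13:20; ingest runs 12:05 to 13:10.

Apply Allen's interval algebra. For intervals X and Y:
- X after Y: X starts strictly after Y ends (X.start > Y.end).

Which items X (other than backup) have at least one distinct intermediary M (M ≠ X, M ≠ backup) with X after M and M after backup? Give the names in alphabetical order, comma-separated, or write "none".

Target backup = [07:05, 08:40].
Intermediaries M with M after backup: build, ingest, qa_pass, retro, triage.
Via build — items with X after build: triage.
Via ingest — items with X after ingest: build, retro, triage.
Via qa_pass — items with X after qa_pass: retro, triage.
Via retro — items with X after retro: none.
Via triage — items with X after triage: none.
Union: build, retro, triage.

build, retro, triage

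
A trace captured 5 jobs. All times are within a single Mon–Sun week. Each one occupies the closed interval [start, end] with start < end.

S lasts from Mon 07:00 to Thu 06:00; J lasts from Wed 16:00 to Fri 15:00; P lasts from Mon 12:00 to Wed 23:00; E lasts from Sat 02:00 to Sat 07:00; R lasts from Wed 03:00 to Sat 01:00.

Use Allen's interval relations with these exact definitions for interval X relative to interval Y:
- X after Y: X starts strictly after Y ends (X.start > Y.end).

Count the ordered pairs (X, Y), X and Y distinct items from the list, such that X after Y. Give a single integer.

Checking all 20 ordered pairs for relation 'after'; matching pairs in alphabetical order:
(E, J): E after J ✓
(E, P): E after P ✓
(E, R): E after R ✓
(E, S): E after S ✓
Count: 4.

4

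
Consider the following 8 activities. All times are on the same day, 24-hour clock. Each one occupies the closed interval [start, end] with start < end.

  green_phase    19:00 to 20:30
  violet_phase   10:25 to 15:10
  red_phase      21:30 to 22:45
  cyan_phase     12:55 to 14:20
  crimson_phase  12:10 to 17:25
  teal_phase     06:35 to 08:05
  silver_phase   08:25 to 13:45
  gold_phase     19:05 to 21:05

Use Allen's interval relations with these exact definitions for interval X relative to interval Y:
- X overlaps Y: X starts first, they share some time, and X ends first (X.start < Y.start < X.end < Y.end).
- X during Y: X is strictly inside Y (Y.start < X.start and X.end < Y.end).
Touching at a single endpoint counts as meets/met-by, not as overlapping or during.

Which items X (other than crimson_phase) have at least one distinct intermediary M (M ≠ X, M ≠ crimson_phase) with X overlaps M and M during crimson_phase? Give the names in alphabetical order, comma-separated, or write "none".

silver_phase

Target crimson_phase = [12:10, 17:25].
Intermediaries M with M during crimson_phase: cyan_phase.
Via cyan_phase — items with X overlaps cyan_phase: silver_phase.
Union: silver_phase.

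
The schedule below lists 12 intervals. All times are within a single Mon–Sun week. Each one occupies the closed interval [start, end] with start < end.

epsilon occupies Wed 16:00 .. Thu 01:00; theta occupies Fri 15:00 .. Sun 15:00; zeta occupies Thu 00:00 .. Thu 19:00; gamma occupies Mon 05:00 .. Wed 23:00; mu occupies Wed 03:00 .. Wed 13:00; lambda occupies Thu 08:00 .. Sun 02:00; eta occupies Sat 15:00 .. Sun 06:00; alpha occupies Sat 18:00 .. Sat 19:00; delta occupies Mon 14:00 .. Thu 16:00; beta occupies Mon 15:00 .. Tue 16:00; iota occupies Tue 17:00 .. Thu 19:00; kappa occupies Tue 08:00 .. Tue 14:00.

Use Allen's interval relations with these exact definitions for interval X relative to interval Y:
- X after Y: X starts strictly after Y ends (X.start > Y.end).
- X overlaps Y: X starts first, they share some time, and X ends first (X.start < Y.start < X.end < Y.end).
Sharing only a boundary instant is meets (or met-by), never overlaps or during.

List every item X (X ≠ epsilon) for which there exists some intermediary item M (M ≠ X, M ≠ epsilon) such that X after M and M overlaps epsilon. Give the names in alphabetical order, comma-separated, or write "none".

Target epsilon = [Wed 16:00, Thu 01:00].
Intermediaries M with M overlaps epsilon: gamma.
Via gamma — items with X after gamma: alpha, eta, lambda, theta, zeta.
Union: alpha, eta, lambda, theta, zeta.

alpha, eta, lambda, theta, zeta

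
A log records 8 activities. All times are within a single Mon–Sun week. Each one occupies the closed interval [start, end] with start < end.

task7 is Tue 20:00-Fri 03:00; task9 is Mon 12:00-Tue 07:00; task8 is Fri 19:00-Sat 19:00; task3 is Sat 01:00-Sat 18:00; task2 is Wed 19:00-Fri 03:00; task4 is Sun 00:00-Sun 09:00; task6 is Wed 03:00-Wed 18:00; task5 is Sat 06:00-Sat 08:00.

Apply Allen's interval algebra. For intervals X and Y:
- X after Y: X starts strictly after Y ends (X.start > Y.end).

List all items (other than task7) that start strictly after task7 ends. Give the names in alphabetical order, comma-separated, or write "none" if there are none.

task3, task4, task5, task8

Target task7 = [Tue 20:00, Fri 03:00].
task2 [Wed 19:00, Fri 03:00] → finishes → no.
task3 [Sat 01:00, Sat 18:00] → after → yes.
task4 [Sun 00:00, Sun 09:00] → after → yes.
task5 [Sat 06:00, Sat 08:00] → after → yes.
task6 [Wed 03:00, Wed 18:00] → during → no.
task8 [Fri 19:00, Sat 19:00] → after → yes.
task9 [Mon 12:00, Tue 07:00] → before → no.
Result: task3, task4, task5, task8.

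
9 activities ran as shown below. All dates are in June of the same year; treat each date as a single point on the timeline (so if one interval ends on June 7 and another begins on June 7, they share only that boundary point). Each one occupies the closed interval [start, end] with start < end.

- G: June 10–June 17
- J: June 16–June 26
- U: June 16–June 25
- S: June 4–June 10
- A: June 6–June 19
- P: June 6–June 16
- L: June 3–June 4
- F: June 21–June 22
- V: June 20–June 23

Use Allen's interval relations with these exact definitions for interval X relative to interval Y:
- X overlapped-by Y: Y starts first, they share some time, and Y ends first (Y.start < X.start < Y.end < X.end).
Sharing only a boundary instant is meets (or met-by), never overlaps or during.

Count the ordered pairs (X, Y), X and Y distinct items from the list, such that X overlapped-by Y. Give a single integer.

7

Checking all 72 ordered pairs for relation 'overlapped-by'; matching pairs in alphabetical order:
(A, S): A overlapped-by S ✓
(G, P): G overlapped-by P ✓
(J, A): J overlapped-by A ✓
(J, G): J overlapped-by G ✓
(P, S): P overlapped-by S ✓
(U, A): U overlapped-by A ✓
(U, G): U overlapped-by G ✓
Count: 7.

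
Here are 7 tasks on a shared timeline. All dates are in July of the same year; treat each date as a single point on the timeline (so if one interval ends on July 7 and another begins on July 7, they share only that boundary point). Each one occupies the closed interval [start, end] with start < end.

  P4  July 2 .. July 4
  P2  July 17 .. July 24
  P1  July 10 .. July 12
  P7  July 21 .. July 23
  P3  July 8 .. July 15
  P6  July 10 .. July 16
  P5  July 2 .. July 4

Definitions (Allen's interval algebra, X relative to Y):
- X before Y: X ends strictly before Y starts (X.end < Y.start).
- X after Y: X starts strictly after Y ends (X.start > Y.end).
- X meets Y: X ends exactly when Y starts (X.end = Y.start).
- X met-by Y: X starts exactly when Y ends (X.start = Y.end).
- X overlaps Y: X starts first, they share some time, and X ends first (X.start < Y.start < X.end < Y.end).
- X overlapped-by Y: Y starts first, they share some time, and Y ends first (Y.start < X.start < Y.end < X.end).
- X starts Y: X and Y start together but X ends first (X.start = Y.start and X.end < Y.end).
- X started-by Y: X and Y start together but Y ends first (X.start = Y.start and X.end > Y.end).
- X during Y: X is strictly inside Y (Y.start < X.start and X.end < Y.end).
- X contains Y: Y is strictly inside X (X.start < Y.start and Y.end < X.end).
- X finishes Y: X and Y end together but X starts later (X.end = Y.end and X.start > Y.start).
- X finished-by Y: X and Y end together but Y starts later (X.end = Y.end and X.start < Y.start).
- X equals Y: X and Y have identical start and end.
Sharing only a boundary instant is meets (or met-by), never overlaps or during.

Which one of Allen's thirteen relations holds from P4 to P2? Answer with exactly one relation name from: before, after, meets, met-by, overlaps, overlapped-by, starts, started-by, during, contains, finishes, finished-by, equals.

P4 = [July 2, July 4]; P2 = [July 17, July 24].
Compare endpoints: P4.start < P2.start, P4.start < P2.end, P4.end < P2.start, P4.end < P2.end.
That pattern is 'before'.

before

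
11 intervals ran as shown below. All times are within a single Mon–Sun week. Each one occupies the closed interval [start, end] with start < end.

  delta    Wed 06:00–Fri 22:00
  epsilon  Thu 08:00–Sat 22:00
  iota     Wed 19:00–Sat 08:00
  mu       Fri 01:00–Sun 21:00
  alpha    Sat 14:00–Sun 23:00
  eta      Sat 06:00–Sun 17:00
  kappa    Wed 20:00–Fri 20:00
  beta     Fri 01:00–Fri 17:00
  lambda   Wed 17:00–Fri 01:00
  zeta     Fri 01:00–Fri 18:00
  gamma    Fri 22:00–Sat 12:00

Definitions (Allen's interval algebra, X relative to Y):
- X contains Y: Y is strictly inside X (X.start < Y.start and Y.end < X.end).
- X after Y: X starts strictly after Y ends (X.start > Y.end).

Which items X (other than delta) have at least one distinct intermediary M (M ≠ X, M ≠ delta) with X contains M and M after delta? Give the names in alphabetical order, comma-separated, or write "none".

Target delta = [Wed 06:00, Fri 22:00].
Intermediaries M with M after delta: alpha, eta.
Via alpha — items with X contains alpha: none.
Via eta — items with X contains eta: mu.
Union: mu.

mu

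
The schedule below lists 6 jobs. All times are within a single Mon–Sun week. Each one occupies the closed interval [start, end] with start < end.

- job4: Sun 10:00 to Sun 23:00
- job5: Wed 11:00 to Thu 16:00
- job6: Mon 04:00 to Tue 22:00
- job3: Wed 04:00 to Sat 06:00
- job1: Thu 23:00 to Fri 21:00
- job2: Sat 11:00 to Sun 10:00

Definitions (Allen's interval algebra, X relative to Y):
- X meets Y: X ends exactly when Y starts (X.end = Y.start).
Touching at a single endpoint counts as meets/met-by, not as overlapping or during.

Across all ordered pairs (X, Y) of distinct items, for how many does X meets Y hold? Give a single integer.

Checking all 30 ordered pairs for relation 'meets'; matching pairs in alphabetical order:
(job2, job4): job2 meets job4 ✓
Count: 1.

1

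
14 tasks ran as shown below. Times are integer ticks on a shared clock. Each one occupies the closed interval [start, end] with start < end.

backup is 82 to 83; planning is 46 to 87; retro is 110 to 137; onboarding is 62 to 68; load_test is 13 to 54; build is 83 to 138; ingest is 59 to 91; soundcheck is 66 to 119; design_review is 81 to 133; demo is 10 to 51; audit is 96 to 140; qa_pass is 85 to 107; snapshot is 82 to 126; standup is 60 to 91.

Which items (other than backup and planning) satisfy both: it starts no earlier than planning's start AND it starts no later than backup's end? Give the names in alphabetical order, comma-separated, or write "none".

build, design_review, ingest, onboarding, snapshot, soundcheck, standup

Conditions: its start is no earlier than planning's start (X.start >= 46) AND its start is no later than backup's end (X.start <= 83).
audit: start 96 >= 46? ✓; start 96 <= 83? ✗ → no.
build: start 83 >= 46? ✓; start 83 <= 83? ✓ → yes.
demo: start 10 >= 46? ✗; start 10 <= 83? ✓ → no.
design_review: start 81 >= 46? ✓; start 81 <= 83? ✓ → yes.
ingest: start 59 >= 46? ✓; start 59 <= 83? ✓ → yes.
load_test: start 13 >= 46? ✗; start 13 <= 83? ✓ → no.
onboarding: start 62 >= 46? ✓; start 62 <= 83? ✓ → yes.
qa_pass: start 85 >= 46? ✓; start 85 <= 83? ✗ → no.
retro: start 110 >= 46? ✓; start 110 <= 83? ✗ → no.
snapshot: start 82 >= 46? ✓; start 82 <= 83? ✓ → yes.
soundcheck: start 66 >= 46? ✓; start 66 <= 83? ✓ → yes.
standup: start 60 >= 46? ✓; start 60 <= 83? ✓ → yes.
Result: build, design_review, ingest, onboarding, snapshot, soundcheck, standup.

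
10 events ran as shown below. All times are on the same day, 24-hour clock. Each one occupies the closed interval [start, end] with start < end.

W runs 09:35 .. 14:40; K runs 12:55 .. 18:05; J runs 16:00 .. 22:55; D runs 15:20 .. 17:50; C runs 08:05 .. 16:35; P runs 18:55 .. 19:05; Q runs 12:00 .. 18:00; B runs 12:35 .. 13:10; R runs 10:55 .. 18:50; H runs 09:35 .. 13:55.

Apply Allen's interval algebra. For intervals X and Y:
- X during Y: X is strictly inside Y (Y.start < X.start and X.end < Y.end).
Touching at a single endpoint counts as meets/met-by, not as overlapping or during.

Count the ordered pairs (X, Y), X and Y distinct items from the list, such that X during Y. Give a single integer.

Checking all 90 ordered pairs for relation 'during'; matching pairs in alphabetical order:
(B, C): B during C ✓
(B, H): B during H ✓
(B, Q): B during Q ✓
(B, R): B during R ✓
(B, W): B during W ✓
(D, K): D during K ✓
(D, Q): D during Q ✓
(D, R): D during R ✓
(H, C): H during C ✓
(K, R): K during R ✓
(P, J): P during J ✓
(Q, R): Q during R ✓
(W, C): W during C ✓
Count: 13.

13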